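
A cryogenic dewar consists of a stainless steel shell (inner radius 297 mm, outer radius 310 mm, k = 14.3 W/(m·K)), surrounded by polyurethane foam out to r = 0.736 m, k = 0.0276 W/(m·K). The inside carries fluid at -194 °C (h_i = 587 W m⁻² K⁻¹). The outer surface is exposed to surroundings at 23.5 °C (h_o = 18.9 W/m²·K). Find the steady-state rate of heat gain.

Q = 40.3 W

Resistance network (inner→outer):
  R_conv,in = 1/(4πr²h) = 1/(4π·0.297²·587) = 0.001537 K/W
  R_stainless steel = (1/0.297 − 1/0.310)/(4πk) = 0.1412/(4π·14.3) = 7.857×10^-4 K/W
  R_polyurethane foam = (1/0.310 − 1/0.736)/(4πk) = 1.867/(4π·0.0276) = 5.383 K/W
  R_conv,out = 1/(4πr²h) = 1/(4π·0.736²·18.9) = 0.007773 K/W
ΣR = 0.001537 + 7.857×10^-4 + 5.383 + 0.007773 = 5.393 K/W
Q = ΔT/ΣR = (-194 °C − 23.5 °C)/5.393 = -40.3 W
(Negative Q ⇒ heat flows inward; heat gain = 40.3 W.)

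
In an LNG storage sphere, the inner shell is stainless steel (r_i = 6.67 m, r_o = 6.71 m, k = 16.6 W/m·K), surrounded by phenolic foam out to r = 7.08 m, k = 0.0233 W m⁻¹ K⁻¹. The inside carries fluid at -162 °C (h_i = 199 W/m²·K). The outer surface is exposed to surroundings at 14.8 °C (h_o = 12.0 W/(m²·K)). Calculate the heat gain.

Treat each layer as a resistance in series:
  R_conv,in = 1/(4πr²h) = 1/(4π·6.67²·199) = 8.988×10^-6 K/W
  R_stainless steel = (1/6.67 − 1/6.71)/(4πk) = 8.937×10^-4/(4π·16.6) = 4.284×10^-6 K/W
  R_phenolic foam = (1/6.71 − 1/7.08)/(4πk) = 0.007788/(4π·0.0233) = 0.02660 K/W
  R_conv,out = 1/(4πr²h) = 1/(4π·7.08²·12.0) = 1.323×10^-4 K/W
ΣR = 8.988×10^-6 + 4.284×10^-6 + 0.02660 + 1.323×10^-4 = 0.02675 K/W
Q = ΔT/ΣR = (-162 °C − 14.8 °C)/0.02675 = -6610 W
(Negative Q ⇒ heat flows inward; heat gain = 6610 W.)

Q = 6.61 kW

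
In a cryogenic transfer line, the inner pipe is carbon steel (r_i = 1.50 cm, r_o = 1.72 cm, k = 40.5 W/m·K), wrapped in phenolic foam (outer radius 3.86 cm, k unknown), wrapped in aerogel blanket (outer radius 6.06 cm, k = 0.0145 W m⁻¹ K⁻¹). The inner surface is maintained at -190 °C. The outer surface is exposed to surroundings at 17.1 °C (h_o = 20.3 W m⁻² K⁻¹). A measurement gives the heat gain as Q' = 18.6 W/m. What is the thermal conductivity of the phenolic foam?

k = 0.0213 W/m·K

ΣR = ΔT/Q' = |-190 − 17.1|/18.6 = 11.13 m·K/W
Known resistances:
  R'_carbon steel = ln(0.0172/0.0150)/(2πk) = 0.1369/(2π·40.5) = 5.378×10^-4 m·K/W
  R'_aerogel blanket = ln(0.0606/0.0386)/(2πk) = 0.4510/(2π·0.0145) = 4.951 m·K/W
  R'_conv,out = 1/(2πr h) = 1/(2π·0.0606·20.3) = 0.1294 m·K/W
R_phenolic foam = ΣR − ΣR_known = 11.13 − 5.081 = 6.049 m·K/W
ln(r₂/r₁)/(2πk) = 6.049 ⇒ k = 0.8083/(2π·6.049) = 0.0213 W/m·K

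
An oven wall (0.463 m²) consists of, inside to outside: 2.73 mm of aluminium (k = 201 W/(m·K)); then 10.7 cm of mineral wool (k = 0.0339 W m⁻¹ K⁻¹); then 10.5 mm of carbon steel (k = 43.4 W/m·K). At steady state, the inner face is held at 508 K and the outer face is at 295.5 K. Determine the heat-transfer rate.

Resistance network (inner→outer):
  R_aluminium = L/(kA) = 0.00273/(201·0.463) = 2.933×10^-5 K/W
  R_mineral wool = L/(kA) = 0.107/(0.0339·0.463) = 6.817 K/W
  R_carbon steel = L/(kA) = 0.0105/(43.4·0.463) = 5.225×10^-4 K/W
ΣR = 2.933×10^-5 + 6.817 + 5.225×10^-4 = 6.818 K/W
Q = ΔT/ΣR = (508 K − 295.5 K)/6.818 = 31.2 W

Q = 31.2 W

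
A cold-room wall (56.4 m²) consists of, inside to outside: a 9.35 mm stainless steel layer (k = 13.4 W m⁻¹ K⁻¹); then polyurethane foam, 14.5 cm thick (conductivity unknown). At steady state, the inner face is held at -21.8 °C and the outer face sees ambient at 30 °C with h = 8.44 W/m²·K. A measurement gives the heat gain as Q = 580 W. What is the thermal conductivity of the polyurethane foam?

k = 0.0295 W/m·K

ΣR = ΔT/Q = |-21.8 − 30|/580 = 0.08931 K/W
Known resistances:
  R_stainless steel = L/(kA) = 0.00935/(13.4·56.4) = 1.237×10^-5 K/W
  R_conv,out = 1/(hA) = 1/(8.44·56.4) = 0.002101 K/W
R_polyurethane foam = ΣR − ΣR_known = 0.08931 − 0.002113 = 0.08720 K/W
L/(kA) = 0.08720 ⇒ k = 0.145/(0.08720·56.4) = 0.0295 W/m·K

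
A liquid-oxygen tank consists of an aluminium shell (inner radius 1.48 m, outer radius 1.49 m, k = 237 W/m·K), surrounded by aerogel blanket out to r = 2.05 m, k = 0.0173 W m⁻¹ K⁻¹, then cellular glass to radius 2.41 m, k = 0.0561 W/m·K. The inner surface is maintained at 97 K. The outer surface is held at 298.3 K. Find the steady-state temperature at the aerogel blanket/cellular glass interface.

T = 276.3 K

Series thermal resistances, inner to outer:
  R_aluminium = (1/1.48 − 1/1.49)/(4πk) = 0.004535/(4π·237) = 1.523×10^-6 K/W
  R_aerogel blanket = (1/1.49 − 1/2.05)/(4πk) = 0.1833/(4π·0.0173) = 0.8433 K/W
  R_cellular glass = (1/2.05 − 1/2.41)/(4πk) = 0.07287/(4π·0.0561) = 0.1034 K/W
ΣR = 1.523×10^-6 + 0.8433 + 0.1034 = 0.9467 K/W
Q = ΔT/ΣR = (97 K − 298.3 K)/0.9467 = -212.6 W
From the inner boundary to the aerogel blanket/cellular glass interface, ΣR_partial = 0.8433 K/W.
T_interface = T_in − Q·ΣR_partial = 97 K − (-212.6)(0.8433) = 276.3 K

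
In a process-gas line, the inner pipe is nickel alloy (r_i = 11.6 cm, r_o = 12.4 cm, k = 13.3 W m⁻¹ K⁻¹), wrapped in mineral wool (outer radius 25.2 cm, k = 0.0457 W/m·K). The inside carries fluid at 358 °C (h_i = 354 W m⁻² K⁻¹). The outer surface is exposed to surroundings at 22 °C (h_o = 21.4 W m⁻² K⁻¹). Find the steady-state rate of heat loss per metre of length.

Q' = 134 W/m

Series thermal resistances, inner to outer:
  R'_conv,in = 1/(2πr h) = 1/(2π·0.116·354) = 0.003876 m·K/W
  R'_nickel alloy = ln(0.124/0.116)/(2πk) = 0.06669/(2π·13.3) = 7.981×10^-4 m·K/W
  R'_mineral wool = ln(0.252/0.124)/(2πk) = 0.7091/(2π·0.0457) = 2.470 m·K/W
  R'_conv,out = 1/(2πr h) = 1/(2π·0.252·21.4) = 0.02951 m·K/W
ΣR = 0.003876 + 7.981×10^-4 + 2.470 + 0.02951 = 2.504 m·K/W
Q' = ΔT/ΣR = (358 °C − 22 °C)/2.504 = 134 W/m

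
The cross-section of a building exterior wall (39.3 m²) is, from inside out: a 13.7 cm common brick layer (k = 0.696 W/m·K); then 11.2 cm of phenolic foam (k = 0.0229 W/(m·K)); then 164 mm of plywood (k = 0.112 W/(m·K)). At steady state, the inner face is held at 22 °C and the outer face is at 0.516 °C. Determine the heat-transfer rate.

Q = 129 W

Resistance network (inner→outer):
  R_common brick = L/(kA) = 0.137/(0.696·39.3) = 0.005009 K/W
  R_phenolic foam = L/(kA) = 0.112/(0.0229·39.3) = 0.1244 K/W
  R_plywood = L/(kA) = 0.164/(0.112·39.3) = 0.03726 K/W
ΣR = 0.005009 + 0.1244 + 0.03726 = 0.1667 K/W
Q = ΔT/ΣR = (22 °C − 0.516 °C)/0.1667 = 129 W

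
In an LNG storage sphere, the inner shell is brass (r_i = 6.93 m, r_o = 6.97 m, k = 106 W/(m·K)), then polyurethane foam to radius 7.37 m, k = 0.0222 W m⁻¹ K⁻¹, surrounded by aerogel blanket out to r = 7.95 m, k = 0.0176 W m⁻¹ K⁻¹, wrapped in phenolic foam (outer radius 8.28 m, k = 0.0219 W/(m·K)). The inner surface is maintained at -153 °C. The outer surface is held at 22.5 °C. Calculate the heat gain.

Resistance network (inner→outer):
  R_brass = (1/6.93 − 1/6.97)/(4πk) = 8.281×10^-4/(4π·106) = 6.217×10^-7 K/W
  R_polyurethane foam = (1/6.97 − 1/7.37)/(4πk) = 0.007787/(4π·0.0222) = 0.02791 K/W
  R_aerogel blanket = (1/7.37 − 1/7.95)/(4πk) = 0.009899/(4π·0.0176) = 0.04476 K/W
  R_phenolic foam = (1/7.95 − 1/8.28)/(4πk) = 0.005013/(4π·0.0219) = 0.01822 K/W
ΣR = 6.217×10^-7 + 0.02791 + 0.04476 + 0.01822 = 0.09089 K/W
Q = ΔT/ΣR = (-153 °C − 22.5 °C)/0.09089 = -1930 W
(Negative Q ⇒ heat flows inward; heat gain = 1930 W.)

Q = 1930 W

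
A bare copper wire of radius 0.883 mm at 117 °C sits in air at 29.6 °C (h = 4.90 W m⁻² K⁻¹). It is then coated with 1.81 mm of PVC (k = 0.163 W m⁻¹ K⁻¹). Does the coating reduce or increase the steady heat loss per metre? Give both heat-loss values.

Critical radius for a cylinder: r_cr = k/h = 0.0333 m = 3.33 cm.
Outer radius after coating: r₂ = 8.83×10^-4 + 0.00181 = 0.002693 m.
Since r₁ < r_cr and r₂ ≤ r_cr, the coating moves toward the maximum at r_cr — heat loss rises.
Bare: R = 1/(2πr₁h) = 36.78 m·K/W; Q = 87.4/36.78 = 2.38 W/m.
Coated: R = R_cond + R_conv = 13.15 m·K/W; Q = 87.4/13.15 = 6.65 W/m.

increases: 2.38 → 6.65 W/m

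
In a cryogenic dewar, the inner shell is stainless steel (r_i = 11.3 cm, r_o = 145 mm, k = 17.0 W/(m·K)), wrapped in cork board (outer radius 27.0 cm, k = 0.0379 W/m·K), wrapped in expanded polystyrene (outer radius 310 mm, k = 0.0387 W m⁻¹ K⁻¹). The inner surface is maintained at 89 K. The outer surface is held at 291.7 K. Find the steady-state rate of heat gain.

Q = 26.3 W

Treat each layer as a resistance in series:
  R_stainless steel = (1/0.113 − 1/0.145)/(4πk) = 1.953/(4π·17.0) = 0.009142 K/W
  R_cork board = (1/0.145 − 1/0.270)/(4πk) = 3.193/(4π·0.0379) = 6.704 K/W
  R_expanded polystyrene = (1/0.270 − 1/0.310)/(4πk) = 0.4779/(4π·0.0387) = 0.9827 K/W
ΣR = 0.009142 + 6.704 + 0.9827 = 7.696 K/W
Q = ΔT/ΣR = (89 K − 291.7 K)/7.696 = -26.3 W
(Negative Q ⇒ heat flows inward; heat gain = 26.3 W.)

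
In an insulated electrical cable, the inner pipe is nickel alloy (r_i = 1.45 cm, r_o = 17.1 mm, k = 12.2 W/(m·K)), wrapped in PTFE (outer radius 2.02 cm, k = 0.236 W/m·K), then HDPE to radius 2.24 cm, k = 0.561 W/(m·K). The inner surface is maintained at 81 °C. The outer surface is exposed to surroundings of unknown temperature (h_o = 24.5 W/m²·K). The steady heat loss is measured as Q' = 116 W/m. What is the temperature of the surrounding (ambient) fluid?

T_out = 30.7 °C

Sum the resistances:
  R'_nickel alloy = ln(0.0171/0.0145)/(2πk) = 0.1649/(2π·12.2) = 0.002152 m·K/W
  R'_PTFE = ln(0.0202/0.0171)/(2πk) = 0.1666/(2π·0.236) = 0.1124 m·K/W
  R'_HDPE = ln(0.0224/0.0202)/(2πk) = 0.1034/(2π·0.561) = 0.02933 m·K/W
  R'_conv,out = 1/(2πr h) = 1/(2π·0.0224·24.5) = 0.2900 m·K/W
ΣR = 0.4338 m·K/W
ΔT = Q'·ΣR = 116 × 0.4338 = 50.32 K
Heat flows outward, so T_out = T_in − ΔT = 81 − 50.32 = 30.7 °C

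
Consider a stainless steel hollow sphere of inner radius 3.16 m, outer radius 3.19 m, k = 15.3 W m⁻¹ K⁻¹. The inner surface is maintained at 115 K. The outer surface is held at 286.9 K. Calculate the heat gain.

Q = 1.11×10^7 W

Q = 4πk·ΔT/(1/r₁ − 1/r₂) = 4π × 15.3 × 171.9 / (1/3.16 − 1/3.19) = 1.11×10^7 W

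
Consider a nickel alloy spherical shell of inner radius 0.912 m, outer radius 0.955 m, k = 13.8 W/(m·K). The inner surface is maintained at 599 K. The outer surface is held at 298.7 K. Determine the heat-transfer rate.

Q = 4πk·ΔT/(1/r₁ − 1/r₂) = 4π × 13.8 × 300.3 / (1/0.912 − 1/0.955) = 1.05×10^6 W

Q = 1050 kW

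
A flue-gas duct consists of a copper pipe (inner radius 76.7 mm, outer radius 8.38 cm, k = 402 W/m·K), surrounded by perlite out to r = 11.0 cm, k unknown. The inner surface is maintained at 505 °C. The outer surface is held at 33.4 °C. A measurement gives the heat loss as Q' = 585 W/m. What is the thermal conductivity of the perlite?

ΣR = ΔT/Q' = |505 − 33.4|/585 = 0.8062 m·K/W
Known resistances:
  R'_copper = ln(0.0838/0.0767)/(2πk) = 0.08853/(2π·402) = 3.505×10^-5 m·K/W
R_perlite = ΣR − ΣR_known = 0.8062 − 3.505×10^-5 = 0.8062 m·K/W
ln(r₂/r₁)/(2πk) = 0.8062 ⇒ k = 0.2720/(2π·0.8062) = 0.0537 W/m·K

k = 0.0537 W/m·K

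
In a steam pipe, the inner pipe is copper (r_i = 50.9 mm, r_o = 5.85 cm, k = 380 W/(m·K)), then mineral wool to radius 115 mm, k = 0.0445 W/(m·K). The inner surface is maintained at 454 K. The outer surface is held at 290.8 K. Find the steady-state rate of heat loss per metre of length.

Q' = 67.5 W/m

Treat each layer as a resistance in series:
  R'_copper = ln(0.0585/0.0509)/(2πk) = 0.1392/(2π·380) = 5.829×10^-5 m·K/W
  R'_mineral wool = ln(0.115/0.0585)/(2πk) = 0.6759/(2π·0.0445) = 2.417 m·K/W
ΣR = 5.829×10^-5 + 2.417 = 2.417 m·K/W
Q' = ΔT/ΣR = (454 K − 290.8 K)/2.417 = 67.5 W/m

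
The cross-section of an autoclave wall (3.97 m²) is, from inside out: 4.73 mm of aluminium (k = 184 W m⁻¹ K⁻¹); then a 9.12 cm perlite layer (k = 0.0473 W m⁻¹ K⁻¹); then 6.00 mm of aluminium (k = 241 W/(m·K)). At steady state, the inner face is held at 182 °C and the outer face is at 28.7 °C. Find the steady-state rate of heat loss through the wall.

Q = 316 W

Treat each layer as a resistance in series:
  R_aluminium = L/(kA) = 0.00473/(184·3.97) = 6.475×10^-6 K/W
  R_perlite = L/(kA) = 0.0912/(0.0473·3.97) = 0.4857 K/W
  R_aluminium = L/(kA) = 0.00600/(241·3.97) = 6.271×10^-6 K/W
ΣR = 6.475×10^-6 + 0.4857 + 6.271×10^-6 = 0.4857 K/W
Q = ΔT/ΣR = (182 °C − 28.7 °C)/0.4857 = 316 W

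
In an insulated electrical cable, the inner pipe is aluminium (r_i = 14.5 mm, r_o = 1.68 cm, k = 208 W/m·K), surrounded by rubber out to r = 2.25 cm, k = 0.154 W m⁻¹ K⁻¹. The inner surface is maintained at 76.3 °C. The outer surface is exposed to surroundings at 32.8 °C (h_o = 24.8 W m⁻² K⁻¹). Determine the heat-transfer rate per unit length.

Treat each layer as a resistance in series:
  R'_aluminium = ln(0.0168/0.0145)/(2πk) = 0.1472/(2π·208) = 1.127×10^-4 m·K/W
  R'_rubber = ln(0.0225/0.0168)/(2πk) = 0.2921/(2π·0.154) = 0.3019 m·K/W
  R'_conv,out = 1/(2πr h) = 1/(2π·0.0225·24.8) = 0.2852 m·K/W
ΣR = 1.127×10^-4 + 0.3019 + 0.2852 = 0.5872 m·K/W
Q' = ΔT/ΣR = (76.3 °C − 32.8 °C)/0.5872 = 74.1 W/m

Q' = 74.1 W/m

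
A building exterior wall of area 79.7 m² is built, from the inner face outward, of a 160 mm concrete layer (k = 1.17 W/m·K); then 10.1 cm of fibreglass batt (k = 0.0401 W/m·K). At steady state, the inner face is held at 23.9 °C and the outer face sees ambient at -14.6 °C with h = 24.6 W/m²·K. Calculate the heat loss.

Treat each layer as a resistance in series:
  R_concrete = L/(kA) = 0.160/(1.17·79.7) = 0.001716 K/W
  R_fibreglass batt = L/(kA) = 0.101/(0.0401·79.7) = 0.03160 K/W
  R_conv,out = 1/(hA) = 1/(24.6·79.7) = 5.100×10^-4 K/W
ΣR = 0.001716 + 0.03160 + 5.100×10^-4 = 0.03383 K/W
Q = ΔT/ΣR = (23.9 °C − -14.6 °C)/0.03383 = 1140 W

Q = 1140 W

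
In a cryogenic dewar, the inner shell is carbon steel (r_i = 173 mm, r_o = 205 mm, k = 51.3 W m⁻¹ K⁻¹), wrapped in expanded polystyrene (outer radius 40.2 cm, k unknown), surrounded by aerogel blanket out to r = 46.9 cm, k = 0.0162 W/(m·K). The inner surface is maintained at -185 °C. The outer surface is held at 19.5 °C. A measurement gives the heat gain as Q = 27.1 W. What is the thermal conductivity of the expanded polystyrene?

ΣR = ΔT/Q = |-185 − 19.5|/27.1 = 7.546 K/W
Known resistances:
  R_carbon steel = (1/0.173 − 1/0.205)/(4πk) = 0.9023/(4π·51.3) = 0.001400 K/W
  R_aerogel blanket = (1/0.402 − 1/0.469)/(4πk) = 0.3554/(4π·0.0162) = 1.746 K/W
R_expanded polystyrene = ΣR − ΣR_known = 7.546 − 1.747 = 5.799 K/W
(1/r₁−1/r₂)/(4πk) = 5.799 ⇒ k = 2.390/(4π·5.799) = 0.0328 W/m·K

k = 0.0328 W/m·K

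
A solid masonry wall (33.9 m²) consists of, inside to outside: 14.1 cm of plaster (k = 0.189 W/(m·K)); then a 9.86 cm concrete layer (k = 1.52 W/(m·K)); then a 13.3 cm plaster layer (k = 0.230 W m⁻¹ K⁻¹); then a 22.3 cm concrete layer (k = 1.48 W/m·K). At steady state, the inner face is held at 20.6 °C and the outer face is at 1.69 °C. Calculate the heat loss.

Q = 416 W

Resistance network (inner→outer):
  R_plaster = L/(kA) = 0.141/(0.189·33.9) = 0.02201 K/W
  R_concrete = L/(kA) = 0.0986/(1.52·33.9) = 0.001914 K/W
  R_plaster = L/(kA) = 0.133/(0.230·33.9) = 0.01706 K/W
  R_concrete = L/(kA) = 0.223/(1.48·33.9) = 0.004445 K/W
ΣR = 0.02201 + 0.001914 + 0.01706 + 0.004445 = 0.04543 K/W
Q = ΔT/ΣR = (20.6 °C − 1.69 °C)/0.04543 = 416 W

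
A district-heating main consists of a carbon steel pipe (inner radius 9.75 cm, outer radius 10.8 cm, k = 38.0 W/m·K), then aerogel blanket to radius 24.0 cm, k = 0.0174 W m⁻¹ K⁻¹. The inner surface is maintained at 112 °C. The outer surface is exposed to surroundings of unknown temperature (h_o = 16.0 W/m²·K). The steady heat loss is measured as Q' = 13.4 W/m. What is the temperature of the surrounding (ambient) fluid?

T_out = 13.6 °C

Sum the resistances:
  R'_carbon steel = ln(0.108/0.0975)/(2πk) = 0.1023/(2π·38.0) = 4.284×10^-4 m·K/W
  R'_aerogel blanket = ln(0.240/0.108)/(2πk) = 0.7985/(2π·0.0174) = 7.304 m·K/W
  R'_conv,out = 1/(2πr h) = 1/(2π·0.240·16.0) = 0.04145 m·K/W
ΣR = 7.346 m·K/W
ΔT = Q'·ΣR = 13.4 × 7.346 = 98.44 K
Heat flows outward, so T_out = T_in − ΔT = 112 − 98.44 = 13.6 °C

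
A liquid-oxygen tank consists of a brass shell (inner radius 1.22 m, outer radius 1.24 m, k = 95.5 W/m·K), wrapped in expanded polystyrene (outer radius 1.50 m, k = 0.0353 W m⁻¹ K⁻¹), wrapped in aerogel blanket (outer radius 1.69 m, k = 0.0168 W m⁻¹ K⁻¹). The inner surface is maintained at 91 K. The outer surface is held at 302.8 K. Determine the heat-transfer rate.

Series thermal resistances, inner to outer:
  R_brass = (1/1.22 − 1/1.24)/(4πk) = 0.01322/(4π·95.5) = 1.102×10^-5 K/W
  R_expanded polystyrene = (1/1.24 − 1/1.50)/(4πk) = 0.1398/(4π·0.0353) = 0.3151 K/W
  R_aerogel blanket = (1/1.50 − 1/1.69)/(4πk) = 0.07495/(4π·0.0168) = 0.3550 K/W
ΣR = 1.102×10^-5 + 0.3151 + 0.3550 = 0.6701 K/W
Q = ΔT/ΣR = (91 K − 302.8 K)/0.6701 = -316 W
(Negative Q ⇒ heat flows inward; heat gain = 316 W.)

Q = 316 W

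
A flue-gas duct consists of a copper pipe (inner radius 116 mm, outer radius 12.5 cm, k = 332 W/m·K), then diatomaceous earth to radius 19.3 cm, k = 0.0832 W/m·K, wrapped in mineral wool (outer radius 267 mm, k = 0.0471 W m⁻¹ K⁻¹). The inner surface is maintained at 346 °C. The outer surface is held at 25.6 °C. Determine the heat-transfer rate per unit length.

Q' = 166 W/m

Resistance network (inner→outer):
  R'_copper = ln(0.125/0.116)/(2πk) = 0.07472/(2π·332) = 3.582×10^-5 m·K/W
  R'_diatomaceous earth = ln(0.193/0.125)/(2πk) = 0.4344/(2π·0.0832) = 0.8309 m·K/W
  R'_mineral wool = ln(0.267/0.193)/(2πk) = 0.3246/(2π·0.0471) = 1.097 m·K/W
ΣR = 3.582×10^-5 + 0.8309 + 1.097 = 1.928 m·K/W
Q' = ΔT/ΣR = (346 °C − 25.6 °C)/1.928 = 166 W/m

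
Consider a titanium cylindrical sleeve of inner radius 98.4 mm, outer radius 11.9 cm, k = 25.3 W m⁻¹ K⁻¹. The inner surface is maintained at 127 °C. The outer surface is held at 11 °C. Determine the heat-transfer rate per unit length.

Q' = 97.0 kW/m

Q' = 2πk·ΔT/ln(r₂/r₁) = 2π × 25.3 × 116 / ln(0.119/0.0984) = 97000 W/m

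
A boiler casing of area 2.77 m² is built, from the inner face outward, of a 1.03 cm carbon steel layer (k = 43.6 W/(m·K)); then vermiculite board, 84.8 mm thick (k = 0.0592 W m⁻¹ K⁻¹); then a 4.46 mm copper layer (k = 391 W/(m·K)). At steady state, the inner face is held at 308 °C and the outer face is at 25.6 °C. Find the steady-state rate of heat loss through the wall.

Treat each layer as a resistance in series:
  R_carbon steel = L/(kA) = 0.0103/(43.6·2.77) = 8.528×10^-5 K/W
  R_vermiculite board = L/(kA) = 0.0848/(0.0592·2.77) = 0.5171 K/W
  R_copper = L/(kA) = 0.00446/(391·2.77) = 4.118×10^-6 K/W
ΣR = 8.528×10^-5 + 0.5171 + 4.118×10^-6 = 0.5172 K/W
Q = ΔT/ΣR = (308 °C − 25.6 °C)/0.5172 = 546 W

Q = 546 W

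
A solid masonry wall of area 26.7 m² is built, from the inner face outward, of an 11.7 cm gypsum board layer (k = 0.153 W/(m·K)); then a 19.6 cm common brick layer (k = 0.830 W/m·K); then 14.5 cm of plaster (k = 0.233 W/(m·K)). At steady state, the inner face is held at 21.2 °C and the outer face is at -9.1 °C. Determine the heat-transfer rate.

Treat each layer as a resistance in series:
  R_gypsum board = L/(kA) = 0.117/(0.153·26.7) = 0.02864 K/W
  R_common brick = L/(kA) = 0.196/(0.830·26.7) = 0.008844 K/W
  R_plaster = L/(kA) = 0.145/(0.233·26.7) = 0.02331 K/W
ΣR = 0.02864 + 0.008844 + 0.02331 = 0.06079 K/W
Q = ΔT/ΣR = (21.2 °C − -9.1 °C)/0.06079 = 498 W

Q = 498 W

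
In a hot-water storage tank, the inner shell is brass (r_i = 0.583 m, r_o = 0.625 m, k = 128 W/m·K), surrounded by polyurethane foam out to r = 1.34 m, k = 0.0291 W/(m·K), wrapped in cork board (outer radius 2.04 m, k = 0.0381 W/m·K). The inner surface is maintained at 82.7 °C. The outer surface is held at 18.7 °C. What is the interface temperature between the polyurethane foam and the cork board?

Series thermal resistances, inner to outer:
  R_brass = (1/0.583 − 1/0.625)/(4πk) = 0.1153/(4π·128) = 7.166×10^-5 K/W
  R_polyurethane foam = (1/0.625 − 1/1.34)/(4πk) = 0.8537/(4π·0.0291) = 2.335 K/W
  R_cork board = (1/1.34 − 1/2.04)/(4πk) = 0.2561/(4π·0.0381) = 0.5348 K/W
ΣR = 7.166×10^-5 + 2.335 + 0.5348 = 2.870 K/W
Q = ΔT/ΣR = (82.7 °C − 18.7 °C)/2.870 = 22.30 W
From the inner boundary to the polyurethane foam/cork board interface, ΣR_partial = 2.335 K/W.
T_interface = T_in − Q·ΣR_partial = 82.7 °C − (22.30)(2.335) = 30.6 °C

T = 30.6 °C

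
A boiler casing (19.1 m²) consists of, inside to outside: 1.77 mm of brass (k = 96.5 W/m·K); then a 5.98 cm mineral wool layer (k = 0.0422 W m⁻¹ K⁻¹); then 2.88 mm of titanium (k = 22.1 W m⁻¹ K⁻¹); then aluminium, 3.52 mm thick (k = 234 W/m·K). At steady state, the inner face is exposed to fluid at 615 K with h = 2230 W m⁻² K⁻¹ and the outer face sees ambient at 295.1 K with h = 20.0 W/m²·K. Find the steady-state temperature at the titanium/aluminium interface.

Resistance network (inner→outer):
  R_conv,in = 1/(hA) = 1/(2230·19.1) = 2.348×10^-5 K/W
  R_brass = L/(kA) = 0.00177/(96.5·19.1) = 9.603×10^-7 K/W
  R_mineral wool = L/(kA) = 0.0598/(0.0422·19.1) = 0.07419 K/W
  R_titanium = L/(kA) = 0.00288/(22.1·19.1) = 6.823×10^-6 K/W
  R_aluminium = L/(kA) = 0.00352/(234·19.1) = 7.876×10^-7 K/W
  R_conv,out = 1/(hA) = 1/(20.0·19.1) = 0.002618 K/W
ΣR = 2.348×10^-5 + 9.603×10^-7 + 0.07419 + 6.823×10^-6 + 7.876×10^-7 + 0.002618 = 0.07684 K/W
Q = ΔT/ΣR = (615 K − 295.1 K)/0.07684 = 4163 W
From the inner boundary to the titanium/aluminium interface, ΣR_partial = 0.07422 K/W.
T_interface = T_in − Q·ΣR_partial = 615 K − (4163)(0.07422) = 306.0 K

T = 306.0 K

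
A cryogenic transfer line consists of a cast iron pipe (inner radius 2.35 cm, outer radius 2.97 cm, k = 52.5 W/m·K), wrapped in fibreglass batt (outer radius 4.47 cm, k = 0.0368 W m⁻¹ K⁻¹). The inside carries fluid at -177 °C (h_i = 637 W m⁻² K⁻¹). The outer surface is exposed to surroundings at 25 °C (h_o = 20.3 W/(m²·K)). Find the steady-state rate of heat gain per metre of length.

Resistance network (inner→outer):
  R'_conv,in = 1/(2πr h) = 1/(2π·0.0235·637) = 0.01063 m·K/W
  R'_cast iron = ln(0.0297/0.0235)/(2πk) = 0.2341/(2π·52.5) = 7.098×10^-4 m·K/W
  R'_fibreglass batt = ln(0.0447/0.0297)/(2πk) = 0.4088/(2π·0.0368) = 1.768 m·K/W
  R'_conv,out = 1/(2πr h) = 1/(2π·0.0447·20.3) = 0.1754 m·K/W
ΣR = 0.01063 + 7.098×10^-4 + 1.768 + 0.1754 = 1.955 m·K/W
Q' = ΔT/ΣR = (-177 °C − 25 °C)/1.955 = -103 W/m
(Negative Q' ⇒ heat flows inward; heat gain = 103 W/m.)

Q' = 103 W/m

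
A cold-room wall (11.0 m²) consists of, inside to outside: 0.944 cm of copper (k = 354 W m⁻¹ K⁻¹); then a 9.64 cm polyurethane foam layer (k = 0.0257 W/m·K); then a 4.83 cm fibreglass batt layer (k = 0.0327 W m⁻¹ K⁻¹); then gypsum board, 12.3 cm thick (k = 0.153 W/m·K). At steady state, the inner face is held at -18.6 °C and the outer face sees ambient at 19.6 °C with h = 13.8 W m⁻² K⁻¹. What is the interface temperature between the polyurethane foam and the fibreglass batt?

Series thermal resistances, inner to outer:
  R_copper = L/(kA) = 0.00944/(354·11.0) = 2.424×10^-6 K/W
  R_polyurethane foam = L/(kA) = 0.0964/(0.0257·11.0) = 0.3410 K/W
  R_fibreglass batt = L/(kA) = 0.0483/(0.0327·11.0) = 0.1343 K/W
  R_gypsum board = L/(kA) = 0.123/(0.153·11.0) = 0.07308 K/W
  R_conv,out = 1/(hA) = 1/(13.8·11.0) = 0.006588 K/W
ΣR = 2.424×10^-6 + 0.3410 + 0.1343 + 0.07308 + 0.006588 = 0.5550 K/W
Q = ΔT/ΣR = (-18.6 °C − 19.6 °C)/0.5550 = -68.83 W
From the inner boundary to the polyurethane foam/fibreglass batt interface, ΣR_partial = 0.3410 K/W.
T_interface = T_in − Q·ΣR_partial = -18.6 °C − (-68.83)(0.3410) = 4.87 °C

T = 4.87 °C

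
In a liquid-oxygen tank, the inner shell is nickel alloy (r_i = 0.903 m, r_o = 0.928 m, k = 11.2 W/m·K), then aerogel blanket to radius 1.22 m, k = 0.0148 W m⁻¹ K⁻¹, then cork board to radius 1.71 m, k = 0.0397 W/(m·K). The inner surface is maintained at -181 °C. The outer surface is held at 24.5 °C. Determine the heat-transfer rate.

Series thermal resistances, inner to outer:
  R_nickel alloy = (1/0.903 − 1/0.928)/(4πk) = 0.02983/(4π·11.2) = 2.120×10^-4 K/W
  R_aerogel blanket = (1/0.928 − 1/1.22)/(4πk) = 0.2579/(4π·0.0148) = 1.387 K/W
  R_cork board = (1/1.22 − 1/1.71)/(4πk) = 0.2349/(4π·0.0397) = 0.4708 K/W
ΣR = 2.120×10^-4 + 1.387 + 0.4708 = 1.858 K/W
Q = ΔT/ΣR = (-181 °C − 24.5 °C)/1.858 = -111 W
(Negative Q ⇒ heat flows inward; heat gain = 111 W.)

Q = 111 W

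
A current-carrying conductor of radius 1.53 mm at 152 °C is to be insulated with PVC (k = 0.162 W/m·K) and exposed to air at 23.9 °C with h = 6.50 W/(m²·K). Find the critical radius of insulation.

For a cylinder, r_cr = k_ins/h = 0.162/6.50 = 0.0249 m = 2.49 cm

r_cr = 2.49 cm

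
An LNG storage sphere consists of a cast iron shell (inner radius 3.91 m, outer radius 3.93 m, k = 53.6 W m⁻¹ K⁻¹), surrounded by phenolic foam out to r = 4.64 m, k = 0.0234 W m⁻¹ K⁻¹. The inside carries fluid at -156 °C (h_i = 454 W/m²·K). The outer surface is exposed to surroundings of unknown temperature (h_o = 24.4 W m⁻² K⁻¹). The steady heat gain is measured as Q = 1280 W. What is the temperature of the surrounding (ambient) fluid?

T_out = 13.7 °C

Series resistances:
  R_conv,in = 1/(4πr²h) = 1/(4π·3.91²·454) = 1.147×10^-5 K/W
  R_cast iron = (1/3.91 − 1/3.93)/(4πk) = 0.001302/(4π·53.6) = 1.932×10^-6 K/W
  R_phenolic foam = (1/3.93 − 1/4.64)/(4πk) = 0.03894/(4π·0.0234) = 0.1324 K/W
  R_conv,out = 1/(4πr²h) = 1/(4π·4.64²·24.4) = 1.515×10^-4 K/W
ΣR = 0.1326 K/W
ΔT = Q·ΣR = 1280 × 0.1326 = 169.7 K
Heat flows inward, so T_out = T_in + ΔT = -156 + 169.7 = 13.7 °C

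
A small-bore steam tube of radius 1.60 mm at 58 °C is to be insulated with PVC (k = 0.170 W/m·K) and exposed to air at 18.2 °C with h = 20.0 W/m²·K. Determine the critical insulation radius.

For a cylinder, r_cr = k_ins/h = 0.170/20.0 = 0.00850 m = 0.850 cm

r_cr = 0.850 cm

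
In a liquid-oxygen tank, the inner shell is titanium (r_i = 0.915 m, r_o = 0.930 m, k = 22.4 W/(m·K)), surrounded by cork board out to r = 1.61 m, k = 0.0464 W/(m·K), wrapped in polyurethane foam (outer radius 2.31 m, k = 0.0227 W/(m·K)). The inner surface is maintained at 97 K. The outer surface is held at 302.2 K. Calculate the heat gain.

Q = 143 W

Treat each layer as a resistance in series:
  R_titanium = (1/0.915 − 1/0.930)/(4πk) = 0.01763/(4π·22.4) = 6.262×10^-5 K/W
  R_cork board = (1/0.930 − 1/1.61)/(4πk) = 0.4542/(4π·0.0464) = 0.7789 K/W
  R_polyurethane foam = (1/1.61 − 1/2.31)/(4πk) = 0.1882/(4π·0.0227) = 0.6598 K/W
ΣR = 6.262×10^-5 + 0.7789 + 0.6598 = 1.439 K/W
Q = ΔT/ΣR = (97 K − 302.2 K)/1.439 = -143 W
(Negative Q ⇒ heat flows inward; heat gain = 143 W.)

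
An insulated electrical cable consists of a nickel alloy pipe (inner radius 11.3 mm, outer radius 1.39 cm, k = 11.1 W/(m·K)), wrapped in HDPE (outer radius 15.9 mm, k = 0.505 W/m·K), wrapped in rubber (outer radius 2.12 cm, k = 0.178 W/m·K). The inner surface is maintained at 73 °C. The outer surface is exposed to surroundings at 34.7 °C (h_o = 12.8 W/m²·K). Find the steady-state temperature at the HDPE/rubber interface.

Resistance network (inner→outer):
  R'_nickel alloy = ln(0.0139/0.0113)/(2πk) = 0.2071/(2π·11.1) = 0.002969 m·K/W
  R'_HDPE = ln(0.0159/0.0139)/(2πk) = 0.1344/(2π·0.505) = 0.04237 m·K/W
  R'_rubber = ln(0.0212/0.0159)/(2πk) = 0.2877/(2π·0.178) = 0.2572 m·K/W
  R'_conv,out = 1/(2πr h) = 1/(2π·0.0212·12.8) = 0.5865 m·K/W
ΣR = 0.002969 + 0.04237 + 0.2572 + 0.5865 = 0.8890 m·K/W
Q' = ΔT/ΣR = (73 °C − 34.7 °C)/0.8890 = 43.08 W/m
From the inner boundary to the HDPE/rubber interface, ΣR_partial = 0.04534 m·K/W.
T_interface = T_in − Q'·ΣR_partial = 73 °C − (43.08)(0.04534) = 71.0 °C

T = 71.0 °C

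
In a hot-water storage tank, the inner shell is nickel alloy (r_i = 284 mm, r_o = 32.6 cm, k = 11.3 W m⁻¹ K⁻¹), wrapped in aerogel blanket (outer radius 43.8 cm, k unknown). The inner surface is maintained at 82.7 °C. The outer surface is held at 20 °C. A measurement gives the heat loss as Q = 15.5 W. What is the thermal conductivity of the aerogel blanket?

k = 0.0154 W/m·K

ΣR = ΔT/Q = |82.7 − 20|/15.5 = 4.045 K/W
Known resistances:
  R_nickel alloy = (1/0.284 − 1/0.326)/(4πk) = 0.4536/(4π·11.3) = 0.003195 K/W
R_aerogel blanket = ΣR − ΣR_known = 4.045 − 0.003195 = 4.042 K/W
(1/r₁−1/r₂)/(4πk) = 4.042 ⇒ k = 0.7844/(4π·4.042) = 0.0154 W/m·K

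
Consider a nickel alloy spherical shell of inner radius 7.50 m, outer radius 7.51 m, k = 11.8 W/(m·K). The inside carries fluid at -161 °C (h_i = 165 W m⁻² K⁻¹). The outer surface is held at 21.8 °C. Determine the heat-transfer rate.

Q = 18700 kW

Resistance network (inner→outer):
  R_conv,in = 1/(4πr²h) = 1/(4π·7.50²·165) = 8.574×10^-6 K/W
  R_nickel alloy = (1/7.50 − 1/7.51)/(4πk) = 1.775×10^-4/(4π·11.8) = 1.197×10^-6 K/W
ΣR = 8.574×10^-6 + 1.197×10^-6 = 9.771×10^-6 K/W
Q = ΔT/ΣR = (-161 °C − 21.8 °C)/9.771×10^-6 = -1.87×10^7 W
(Negative Q ⇒ heat flows inward; heat gain = 1.87×10^7 W.)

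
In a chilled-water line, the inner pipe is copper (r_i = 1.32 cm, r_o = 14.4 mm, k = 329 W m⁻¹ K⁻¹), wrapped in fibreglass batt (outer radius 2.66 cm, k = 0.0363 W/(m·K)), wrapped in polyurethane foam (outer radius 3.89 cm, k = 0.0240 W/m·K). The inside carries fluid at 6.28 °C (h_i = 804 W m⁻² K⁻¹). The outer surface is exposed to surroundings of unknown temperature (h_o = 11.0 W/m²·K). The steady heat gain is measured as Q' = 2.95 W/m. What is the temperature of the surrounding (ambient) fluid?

T_out = 22.8 °C

Series resistances:
  R'_conv,in = 1/(2πr h) = 1/(2π·0.0132·804) = 0.01500 m·K/W
  R'_copper = ln(0.0144/0.0132)/(2πk) = 0.08701/(2π·329) = 4.209×10^-5 m·K/W
  R'_fibreglass batt = ln(0.0266/0.0144)/(2πk) = 0.6137/(2π·0.0363) = 2.691 m·K/W
  R'_polyurethane foam = ln(0.0389/0.0266)/(2πk) = 0.3801/(2π·0.0240) = 2.521 m·K/W
  R'_conv,out = 1/(2πr h) = 1/(2π·0.0389·11.0) = 0.3719 m·K/W
ΣR = 5.598 m·K/W
ΔT = Q'·ΣR = 2.95 × 5.598 = 16.51 K
Heat flows inward, so T_out = T_in + ΔT = 6.28 + 16.51 = 22.8 °C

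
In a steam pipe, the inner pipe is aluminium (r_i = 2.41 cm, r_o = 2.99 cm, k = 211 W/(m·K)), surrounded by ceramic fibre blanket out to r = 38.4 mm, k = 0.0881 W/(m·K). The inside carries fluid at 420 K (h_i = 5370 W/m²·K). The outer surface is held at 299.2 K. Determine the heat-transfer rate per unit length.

Q' = 266 W/m

Series thermal resistances, inner to outer:
  R'_conv,in = 1/(2πr h) = 1/(2π·0.0241·5370) = 0.001230 m·K/W
  R'_aluminium = ln(0.0299/0.0241)/(2πk) = 0.2156/(2π·211) = 1.627×10^-4 m·K/W
  R'_ceramic fibre blanket = ln(0.0384/0.0299)/(2πk) = 0.2502/(2π·0.0881) = 0.4520 m·K/W
ΣR = 0.001230 + 1.627×10^-4 + 0.4520 = 0.4534 m·K/W
Q' = ΔT/ΣR = (420 K − 299.2 K)/0.4534 = 266 W/m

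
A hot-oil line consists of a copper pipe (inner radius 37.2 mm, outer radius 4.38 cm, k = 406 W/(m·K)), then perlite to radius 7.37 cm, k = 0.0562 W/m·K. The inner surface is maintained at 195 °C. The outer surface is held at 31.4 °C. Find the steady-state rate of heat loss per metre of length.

Series thermal resistances, inner to outer:
  R'_copper = ln(0.0438/0.0372)/(2πk) = 0.1633/(2π·406) = 6.402×10^-5 m·K/W
  R'_perlite = ln(0.0737/0.0438)/(2πk) = 0.5204/(2π·0.0562) = 1.474 m·K/W
ΣR = 6.402×10^-5 + 1.474 = 1.474 m·K/W
Q' = ΔT/ΣR = (195 °C − 31.4 °C)/1.474 = 111 W/m

Q' = 111 W/m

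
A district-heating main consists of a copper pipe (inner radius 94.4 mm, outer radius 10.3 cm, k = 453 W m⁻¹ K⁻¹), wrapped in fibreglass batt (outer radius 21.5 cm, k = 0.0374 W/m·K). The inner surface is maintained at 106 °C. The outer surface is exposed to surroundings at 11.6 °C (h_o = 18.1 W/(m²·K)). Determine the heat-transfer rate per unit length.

Treat each layer as a resistance in series:
  R'_copper = ln(0.103/0.0944)/(2πk) = 0.08719/(2π·453) = 3.063×10^-5 m·K/W
  R'_fibreglass batt = ln(0.215/0.103)/(2πk) = 0.7359/(2π·0.0374) = 3.132 m·K/W
  R'_conv,out = 1/(2πr h) = 1/(2π·0.215·18.1) = 0.04090 m·K/W
ΣR = 3.063×10^-5 + 3.132 + 0.04090 = 3.173 m·K/W
Q' = ΔT/ΣR = (106 °C − 11.6 °C)/3.173 = 29.8 W/m

Q' = 29.8 W/m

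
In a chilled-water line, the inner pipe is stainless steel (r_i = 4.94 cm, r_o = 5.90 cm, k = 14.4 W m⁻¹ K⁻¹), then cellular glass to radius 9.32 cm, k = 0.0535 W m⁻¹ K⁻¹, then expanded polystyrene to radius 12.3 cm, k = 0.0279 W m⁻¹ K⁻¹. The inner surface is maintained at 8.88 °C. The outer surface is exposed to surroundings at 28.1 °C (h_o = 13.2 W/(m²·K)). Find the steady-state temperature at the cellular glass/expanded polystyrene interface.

T = 17.5 °C

Resistance network (inner→outer):
  R'_stainless steel = ln(0.0590/0.0494)/(2πk) = 0.1776/(2π·14.4) = 0.001963 m·K/W
  R'_cellular glass = ln(0.0932/0.0590)/(2πk) = 0.4572/(2π·0.0535) = 1.360 m·K/W
  R'_expanded polystyrene = ln(0.123/0.0932)/(2πk) = 0.2774/(2π·0.0279) = 1.583 m·K/W
  R'_conv,out = 1/(2πr h) = 1/(2π·0.123·13.2) = 0.09803 m·K/W
ΣR = 0.001963 + 1.360 + 1.583 + 0.09803 = 3.043 m·K/W
Q' = ΔT/ΣR = (8.88 °C − 28.1 °C)/3.043 = -6.316 W/m
From the inner boundary to the cellular glass/expanded polystyrene interface, ΣR_partial = 1.362 m·K/W.
T_interface = T_in − Q'·ΣR_partial = 8.88 °C − (-6.316)(1.362) = 17.5 °C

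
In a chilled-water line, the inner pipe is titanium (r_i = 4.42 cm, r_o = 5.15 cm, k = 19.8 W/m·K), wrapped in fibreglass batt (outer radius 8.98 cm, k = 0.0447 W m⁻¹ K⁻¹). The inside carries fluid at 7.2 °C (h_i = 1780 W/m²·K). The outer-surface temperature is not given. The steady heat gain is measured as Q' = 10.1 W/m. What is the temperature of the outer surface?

Series resistances:
  R'_conv,in = 1/(2πr h) = 1/(2π·0.0442·1780) = 0.002023 m·K/W
  R'_titanium = ln(0.0515/0.0442)/(2πk) = 0.1529/(2π·19.8) = 0.001229 m·K/W
  R'_fibreglass batt = ln(0.0898/0.0515)/(2πk) = 0.5560/(2π·0.0447) = 1.980 m·K/W
ΣR = 1.983 m·K/W
ΔT = Q'·ΣR = 10.1 × 1.983 = 20.03 K
Heat flows inward, so T_out = T_in + ΔT = 7.2 + 20.03 = 27.2 °C

T_out = 27.2 °C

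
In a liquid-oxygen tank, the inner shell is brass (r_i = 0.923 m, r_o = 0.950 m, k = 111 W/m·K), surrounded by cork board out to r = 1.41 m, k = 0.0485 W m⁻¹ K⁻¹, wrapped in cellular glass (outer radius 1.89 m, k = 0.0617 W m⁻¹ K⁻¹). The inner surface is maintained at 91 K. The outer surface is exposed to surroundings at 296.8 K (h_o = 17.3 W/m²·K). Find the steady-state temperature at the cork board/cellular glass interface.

Resistance network (inner→outer):
  R_brass = (1/0.923 − 1/0.950)/(4πk) = 0.03079/(4π·111) = 2.208×10^-5 K/W
  R_cork board = (1/0.950 − 1/1.41)/(4πk) = 0.3434/(4π·0.0485) = 0.5635 K/W
  R_cellular glass = (1/1.41 − 1/1.89)/(4πk) = 0.1801/(4π·0.0617) = 0.2323 K/W
  R_conv,out = 1/(4πr²h) = 1/(4π·1.89²·17.3) = 0.001288 K/W
ΣR = 2.208×10^-5 + 0.5635 + 0.2323 + 0.001288 = 0.7971 K/W
Q = ΔT/ΣR = (91 K − 296.8 K)/0.7971 = -258.2 W
From the inner boundary to the cork board/cellular glass interface, ΣR_partial = 0.5635 K/W.
T_interface = T_in − Q·ΣR_partial = 91 K − (-258.2)(0.5635) = 236.5 K

T = 236.5 K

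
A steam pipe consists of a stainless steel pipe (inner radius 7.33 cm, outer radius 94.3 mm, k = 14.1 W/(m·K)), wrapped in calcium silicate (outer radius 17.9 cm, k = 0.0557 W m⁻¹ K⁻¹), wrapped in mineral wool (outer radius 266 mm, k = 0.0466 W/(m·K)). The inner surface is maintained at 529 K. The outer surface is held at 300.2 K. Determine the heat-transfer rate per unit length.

Q' = 71.8 W/m

Treat each layer as a resistance in series:
  R'_stainless steel = ln(0.0943/0.0733)/(2πk) = 0.2519/(2π·14.1) = 0.002844 m·K/W
  R'_calcium silicate = ln(0.179/0.0943)/(2πk) = 0.6409/(2π·0.0557) = 1.831 m·K/W
  R'_mineral wool = ln(0.266/0.179)/(2πk) = 0.3961/(2π·0.0466) = 1.353 m·K/W
ΣR = 0.002844 + 1.831 + 1.353 = 3.187 m·K/W
Q' = ΔT/ΣR = (529 K − 300.2 K)/3.187 = 71.8 W/m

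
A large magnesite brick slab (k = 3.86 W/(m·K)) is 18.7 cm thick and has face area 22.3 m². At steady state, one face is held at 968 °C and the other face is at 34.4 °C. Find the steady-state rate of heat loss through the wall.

Q = 430 kW

Q = kA·ΔT/L = 3.86 × 22.3 × |968 °C − 34.4 °C| / 0.187 = 4.30×10^5 W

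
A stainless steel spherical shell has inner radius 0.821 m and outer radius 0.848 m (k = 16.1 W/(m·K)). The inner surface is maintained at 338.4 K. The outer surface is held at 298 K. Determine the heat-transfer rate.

Q = 211 kW

Q = 4πk·ΔT/(1/r₁ − 1/r₂) = 4π × 16.1 × 40.4 / (1/0.821 − 1/0.848) = 2.11×10^5 W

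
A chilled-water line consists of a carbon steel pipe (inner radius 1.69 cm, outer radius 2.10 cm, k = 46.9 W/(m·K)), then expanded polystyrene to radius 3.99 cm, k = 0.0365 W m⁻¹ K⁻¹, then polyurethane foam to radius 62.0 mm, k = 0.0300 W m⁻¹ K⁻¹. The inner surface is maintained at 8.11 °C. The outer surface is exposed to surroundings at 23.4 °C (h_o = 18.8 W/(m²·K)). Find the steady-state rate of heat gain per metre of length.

Treat each layer as a resistance in series:
  R'_carbon steel = ln(0.0210/0.0169)/(2πk) = 0.2172/(2π·46.9) = 7.371×10^-4 m·K/W
  R'_expanded polystyrene = ln(0.0399/0.0210)/(2πk) = 0.6419/(2π·0.0365) = 2.799 m·K/W
  R'_polyurethane foam = ln(0.0620/0.0399)/(2πk) = 0.4408/(2π·0.0300) = 2.338 m·K/W
  R'_conv,out = 1/(2πr h) = 1/(2π·0.0620·18.8) = 0.1365 m·K/W
ΣR = 7.371×10^-4 + 2.799 + 2.338 + 0.1365 = 5.274 m·K/W
Q' = ΔT/ΣR = (8.11 °C − 23.4 °C)/5.274 = -2.90 W/m
(Negative Q' ⇒ heat flows inward; heat gain = 2.90 W/m.)

Q' = 2.90 W/m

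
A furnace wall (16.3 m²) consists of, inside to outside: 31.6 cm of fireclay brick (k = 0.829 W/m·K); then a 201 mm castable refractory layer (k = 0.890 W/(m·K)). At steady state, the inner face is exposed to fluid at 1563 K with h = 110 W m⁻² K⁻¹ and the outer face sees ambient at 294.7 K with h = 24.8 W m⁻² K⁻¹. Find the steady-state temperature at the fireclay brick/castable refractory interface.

T = 809 K

Treat each layer as a resistance in series:
  R_conv,in = 1/(hA) = 1/(110·16.3) = 5.577×10^-4 K/W
  R_fireclay brick = L/(kA) = 0.316/(0.829·16.3) = 0.02339 K/W
  R_castable refractory = L/(kA) = 0.201/(0.890·16.3) = 0.01386 K/W
  R_conv,out = 1/(hA) = 1/(24.8·16.3) = 0.002474 K/W
ΣR = 5.577×10^-4 + 0.02339 + 0.01386 + 0.002474 = 0.04028 K/W
Q = ΔT/ΣR = (1563 K − 294.7 K)/0.04028 = 31490 W
From the inner boundary to the fireclay brick/castable refractory interface, ΣR_partial = 0.02395 K/W.
T_interface = T_in − Q·ΣR_partial = 1563 K − (31490)(0.02395) = 809 K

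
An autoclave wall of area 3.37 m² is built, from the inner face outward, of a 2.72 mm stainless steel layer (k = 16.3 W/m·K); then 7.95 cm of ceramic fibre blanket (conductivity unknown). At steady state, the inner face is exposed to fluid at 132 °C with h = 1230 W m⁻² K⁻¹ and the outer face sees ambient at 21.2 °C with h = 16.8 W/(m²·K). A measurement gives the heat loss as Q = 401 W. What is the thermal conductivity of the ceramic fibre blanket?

ΣR = ΔT/Q = |132 − 21.2|/401 = 0.2763 K/W
Known resistances:
  R_conv,in = 1/(hA) = 1/(1230·3.37) = 2.412×10^-4 K/W
  R_stainless steel = L/(kA) = 0.00272/(16.3·3.37) = 4.952×10^-5 K/W
  R_conv,out = 1/(hA) = 1/(16.8·3.37) = 0.01766 K/W
R_ceramic fibre blanket = ΣR − ΣR_known = 0.2763 − 0.01795 = 0.2583 K/W
L/(kA) = 0.2583 ⇒ k = 0.0795/(0.2583·3.37) = 0.0913 W/m·K

k = 0.0913 W/m·K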